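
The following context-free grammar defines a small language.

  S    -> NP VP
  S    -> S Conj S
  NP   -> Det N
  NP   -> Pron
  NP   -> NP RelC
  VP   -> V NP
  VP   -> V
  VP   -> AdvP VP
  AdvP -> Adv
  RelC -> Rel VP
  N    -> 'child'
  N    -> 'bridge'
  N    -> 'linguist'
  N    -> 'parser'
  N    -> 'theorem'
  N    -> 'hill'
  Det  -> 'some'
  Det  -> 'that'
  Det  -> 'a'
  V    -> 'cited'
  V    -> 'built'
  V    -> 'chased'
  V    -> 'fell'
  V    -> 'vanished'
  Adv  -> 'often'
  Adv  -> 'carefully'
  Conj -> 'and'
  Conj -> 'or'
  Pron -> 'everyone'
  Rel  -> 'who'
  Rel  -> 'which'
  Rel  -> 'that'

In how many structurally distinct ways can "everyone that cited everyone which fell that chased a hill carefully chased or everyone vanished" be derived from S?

3

Two of the 3 distinct bracketings:
[S [S [NP [NP [Pron everyone]] [RelC [Rel that] [VP [V cited] [NP [NP [NP [Pron everyone]] [RelC [Rel which] [VP [V fell]]]] [RelC [Rel that] [VP [V chased] [NP [Det a] [N hill]]]]]]]] [VP [AdvP [Adv carefully]] [VP [V chased]]]] [Conj or] [S [NP [Pron everyone]] [VP [V vanished]]]]
[S [S [NP [NP [NP [Pron everyone]] [RelC [Rel that] [VP [V cited] [NP [NP [Pron everyone]] [RelC [Rel which] [VP [V fell]]]]]]] [RelC [Rel that] [VP [V chased] [NP [Det a] [N hill]]]]] [VP [AdvP [Adv carefully]] [VP [V chased]]]] [Conj or] [S [NP [Pron everyone]] [VP [V vanished]]]]
The trees differ in how a recursive rule is bracketed over the same span.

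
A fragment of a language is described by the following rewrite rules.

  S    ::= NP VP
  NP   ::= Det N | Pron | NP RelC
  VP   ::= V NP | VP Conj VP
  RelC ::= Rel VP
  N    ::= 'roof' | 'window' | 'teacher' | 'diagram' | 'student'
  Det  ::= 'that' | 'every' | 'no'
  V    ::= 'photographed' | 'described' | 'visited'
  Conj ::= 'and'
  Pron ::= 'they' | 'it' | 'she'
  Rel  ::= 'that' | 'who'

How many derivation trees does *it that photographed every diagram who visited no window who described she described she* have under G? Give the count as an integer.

5

Two of the 5 distinct bracketings:
[S [NP [NP [Pron it]] [RelC [Rel that] [VP [V photographed] [NP [NP [Det every] [N diagram]] [RelC [Rel who] [VP [V visited] [NP [NP [Det no] [N window]] [RelC [Rel who] [VP [V described] [NP [Pron she]]]]]]]]]]] [VP [V described] [NP [Pron she]]]]
[S [NP [NP [Pron it]] [RelC [Rel that] [VP [V photographed] [NP [NP [NP [Det every] [N diagram]] [RelC [Rel who] [VP [V visited] [NP [Det no] [N window]]]]] [RelC [Rel who] [VP [V described] [NP [Pron she]]]]]]]] [VP [V described] [NP [Pron she]]]]
The trees differ in how a recursive rule is bracketed over the same span.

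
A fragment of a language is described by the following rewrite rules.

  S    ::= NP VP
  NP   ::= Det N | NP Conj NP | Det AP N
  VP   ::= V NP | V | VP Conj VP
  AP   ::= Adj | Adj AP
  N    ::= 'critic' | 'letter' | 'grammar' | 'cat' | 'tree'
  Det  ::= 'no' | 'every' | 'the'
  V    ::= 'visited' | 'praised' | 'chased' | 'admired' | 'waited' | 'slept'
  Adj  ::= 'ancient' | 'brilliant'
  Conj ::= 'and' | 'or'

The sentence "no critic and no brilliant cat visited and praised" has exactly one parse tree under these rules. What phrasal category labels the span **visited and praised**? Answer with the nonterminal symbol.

VP

S
  NP
    NP
      Det: no
      N: critic
    Conj: and
    NP
      Det: no
      AP
        Adj: brilliant
      N: cat
  VP
    VP
      V: visited
    Conj: and
    VP
      V: praised
The span 'visited and praised' is the VP node built by VP → VP Conj VP.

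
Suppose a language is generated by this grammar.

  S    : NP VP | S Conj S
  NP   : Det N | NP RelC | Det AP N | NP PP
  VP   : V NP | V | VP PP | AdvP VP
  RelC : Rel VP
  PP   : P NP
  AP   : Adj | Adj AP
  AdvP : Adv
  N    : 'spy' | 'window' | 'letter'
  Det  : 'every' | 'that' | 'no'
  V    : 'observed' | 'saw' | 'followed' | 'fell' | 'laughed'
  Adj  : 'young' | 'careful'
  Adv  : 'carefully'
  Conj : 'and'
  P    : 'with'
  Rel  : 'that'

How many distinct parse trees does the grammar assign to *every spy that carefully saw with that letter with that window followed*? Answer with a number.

Two of the 9 distinct bracketings:
[S [NP [NP [Det every] [N spy]] [RelC [Rel that] [VP [VP [AdvP [Adv carefully]] [VP [V saw]]] [PP [P with] [NP [NP [Det that] [N letter]] [PP [P with] [NP [Det that] [N window]]]]]]]] [VP [V followed]]]
[S [NP [NP [Det every] [N spy]] [RelC [Rel that] [VP [VP [VP [AdvP [Adv carefully]] [VP [V saw]]] [PP [P with] [NP [Det that] [N letter]]]] [PP [P with] [NP [Det that] [N window]]]]]] [VP [V followed]]]
The difference turns on whether NP → NP PP is used at the relevant span, versus an alternative expansion of NP.

9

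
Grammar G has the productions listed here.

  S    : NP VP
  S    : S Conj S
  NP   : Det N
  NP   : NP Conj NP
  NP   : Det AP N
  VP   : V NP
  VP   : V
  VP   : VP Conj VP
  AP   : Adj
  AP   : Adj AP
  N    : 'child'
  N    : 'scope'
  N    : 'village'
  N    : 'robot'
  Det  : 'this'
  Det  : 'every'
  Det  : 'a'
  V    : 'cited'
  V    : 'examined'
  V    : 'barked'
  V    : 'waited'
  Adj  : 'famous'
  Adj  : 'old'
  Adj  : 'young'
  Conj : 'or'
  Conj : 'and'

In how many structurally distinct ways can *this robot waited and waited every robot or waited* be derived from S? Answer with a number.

The two bracketings:
[S [NP [Det this] [N robot]] [VP [VP [V waited]] [Conj and] [VP [VP [V waited] [NP [Det every] [N robot]]] [Conj or] [VP [V waited]]]]]
[S [NP [Det this] [N robot]] [VP [VP [VP [V waited]] [Conj and] [VP [V waited] [NP [Det every] [N robot]]]] [Conj or] [VP [V waited]]]]
The trees differ in how a recursive rule is bracketed over the same span.

2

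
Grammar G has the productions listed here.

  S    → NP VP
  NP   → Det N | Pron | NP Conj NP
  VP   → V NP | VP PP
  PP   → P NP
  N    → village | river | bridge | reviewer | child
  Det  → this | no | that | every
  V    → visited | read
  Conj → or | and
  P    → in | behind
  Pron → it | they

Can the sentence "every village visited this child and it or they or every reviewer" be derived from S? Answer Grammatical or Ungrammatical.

Grammatical

S
  NP
    Det: every
    N: village
  VP
    V: visited
    NP
      NP
        Det: this
        N: child
      Conj: and
      NP
        NP
          Pron: it
        Conj: or
        NP
          NP
            Pron: they
          Conj: or
          NP
            Det: every
            N: reviewer
The bracketing above is licensed at every node by one of the given productions, with S at the root.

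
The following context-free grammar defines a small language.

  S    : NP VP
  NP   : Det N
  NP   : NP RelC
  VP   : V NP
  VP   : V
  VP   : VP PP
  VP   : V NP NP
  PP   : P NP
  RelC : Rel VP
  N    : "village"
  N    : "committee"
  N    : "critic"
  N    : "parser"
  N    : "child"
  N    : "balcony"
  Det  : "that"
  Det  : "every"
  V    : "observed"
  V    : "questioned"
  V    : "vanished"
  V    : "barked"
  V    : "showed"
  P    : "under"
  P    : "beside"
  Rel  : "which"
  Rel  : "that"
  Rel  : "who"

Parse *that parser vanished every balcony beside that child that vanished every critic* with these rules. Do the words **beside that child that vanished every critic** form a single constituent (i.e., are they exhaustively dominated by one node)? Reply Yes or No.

Yes

[S [NP [Det that] [N parser]] [VP [VP [V vanished] [NP [Det every] [N balcony]]] [PP [P beside] [NP [NP [Det that] [N child]] [RelC [Rel that] [VP [V vanished] [NP [Det every] [N critic]]]]]]]]
The words 'beside that child that vanished every critic' are exhaustively dominated by a single PP node (built by PP → P NP), so they form a constituent.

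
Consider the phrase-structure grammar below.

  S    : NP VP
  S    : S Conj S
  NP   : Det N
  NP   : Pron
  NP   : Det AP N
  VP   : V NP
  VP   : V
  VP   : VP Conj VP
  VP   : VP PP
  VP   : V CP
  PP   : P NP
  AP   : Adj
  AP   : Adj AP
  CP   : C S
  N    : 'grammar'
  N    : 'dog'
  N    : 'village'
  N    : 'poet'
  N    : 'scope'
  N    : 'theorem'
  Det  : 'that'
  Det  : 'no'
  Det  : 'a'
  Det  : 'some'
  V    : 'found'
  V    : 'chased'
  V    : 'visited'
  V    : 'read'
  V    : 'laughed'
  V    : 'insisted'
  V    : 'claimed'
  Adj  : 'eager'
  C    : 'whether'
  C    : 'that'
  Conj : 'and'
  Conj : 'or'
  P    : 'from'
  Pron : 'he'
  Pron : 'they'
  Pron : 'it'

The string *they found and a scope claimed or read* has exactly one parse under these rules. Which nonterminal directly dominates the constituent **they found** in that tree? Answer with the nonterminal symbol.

S

S
  S
    NP
      Pron: they
    VP
      V: found
  Conj: and
  S
    NP
      Det: a
      N: scope
    VP
      VP
        V: claimed
      Conj: or
      VP
        V: read
The span 'they found' is the S node built by S → NP VP.
Its mother is the S built by S → S Conj S.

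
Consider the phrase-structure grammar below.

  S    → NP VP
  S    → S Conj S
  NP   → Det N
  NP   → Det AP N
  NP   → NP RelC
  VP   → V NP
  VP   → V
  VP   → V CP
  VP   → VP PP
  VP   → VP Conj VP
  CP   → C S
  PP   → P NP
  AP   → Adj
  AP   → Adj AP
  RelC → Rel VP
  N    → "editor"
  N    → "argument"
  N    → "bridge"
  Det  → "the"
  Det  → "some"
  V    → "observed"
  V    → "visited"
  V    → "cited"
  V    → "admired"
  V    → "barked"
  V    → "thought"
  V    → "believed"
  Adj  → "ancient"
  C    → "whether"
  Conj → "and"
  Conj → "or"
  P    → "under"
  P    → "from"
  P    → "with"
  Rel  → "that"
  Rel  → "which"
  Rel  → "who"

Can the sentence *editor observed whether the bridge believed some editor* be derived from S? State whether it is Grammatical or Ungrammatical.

For S → NP VP, no prefix of the string parses as an NP. The alternative S rule S → S Conj S likewise has no satisfying split.

Ungrammatical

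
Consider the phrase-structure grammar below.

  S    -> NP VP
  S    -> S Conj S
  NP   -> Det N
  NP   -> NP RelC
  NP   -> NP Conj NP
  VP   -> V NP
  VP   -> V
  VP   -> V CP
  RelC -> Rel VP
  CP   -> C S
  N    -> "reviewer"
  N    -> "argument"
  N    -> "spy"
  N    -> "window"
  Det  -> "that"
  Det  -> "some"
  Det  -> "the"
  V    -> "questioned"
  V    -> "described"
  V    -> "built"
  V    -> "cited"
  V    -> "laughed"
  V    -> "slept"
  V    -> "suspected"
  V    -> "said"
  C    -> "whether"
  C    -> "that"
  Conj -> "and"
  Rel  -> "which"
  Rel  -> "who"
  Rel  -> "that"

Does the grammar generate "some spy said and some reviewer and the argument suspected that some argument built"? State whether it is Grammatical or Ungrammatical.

Grammatical

S
  S
    NP
      Det: some
      N: spy
    VP
      V: said
  Conj: and
  S
    NP
      NP
        Det: some
        N: reviewer
      Conj: and
      NP
        Det: the
        N: argument
    VP
      V: suspected
      CP
        C: that
        S
          NP
            Det: some
            N: argument
          VP
            V: built
Every word is introduced by a lexical rule and the phrasal rules combine the resulting categories into a single S.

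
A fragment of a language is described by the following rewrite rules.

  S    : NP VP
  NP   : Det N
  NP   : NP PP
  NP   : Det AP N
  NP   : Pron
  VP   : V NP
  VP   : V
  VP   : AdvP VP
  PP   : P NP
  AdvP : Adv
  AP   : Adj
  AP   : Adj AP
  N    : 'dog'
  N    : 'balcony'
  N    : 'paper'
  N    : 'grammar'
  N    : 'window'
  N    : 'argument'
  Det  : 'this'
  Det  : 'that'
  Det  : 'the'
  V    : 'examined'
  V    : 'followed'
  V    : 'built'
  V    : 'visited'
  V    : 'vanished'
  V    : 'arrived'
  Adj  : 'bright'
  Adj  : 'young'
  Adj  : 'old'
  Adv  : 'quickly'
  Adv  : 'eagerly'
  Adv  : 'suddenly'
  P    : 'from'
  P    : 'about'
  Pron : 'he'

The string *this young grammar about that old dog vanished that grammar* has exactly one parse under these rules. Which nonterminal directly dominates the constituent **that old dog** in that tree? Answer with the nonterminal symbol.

[S [NP [NP [Det this] [AP [Adj young]] [N grammar]] [PP [P about] [NP [Det that] [AP [Adj old]] [N dog]]]] [VP [V vanished] [NP [Det that] [N grammar]]]]
The span 'that old dog' is the NP node built by NP → Det AP N.
Its mother is the PP built by PP → P NP.

PP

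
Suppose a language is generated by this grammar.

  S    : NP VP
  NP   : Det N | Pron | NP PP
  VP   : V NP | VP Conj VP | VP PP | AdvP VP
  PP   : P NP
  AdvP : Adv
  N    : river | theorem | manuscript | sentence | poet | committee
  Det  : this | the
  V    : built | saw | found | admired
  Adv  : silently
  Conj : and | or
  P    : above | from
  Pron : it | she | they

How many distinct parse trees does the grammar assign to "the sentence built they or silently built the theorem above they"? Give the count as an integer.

Two of the 4 distinct bracketings:
[S [NP [Det the] [N sentence]] [VP [VP [V built] [NP [Pron they]]] [Conj or] [VP [VP [AdvP [Adv silently]] [VP [V built] [NP [Det the] [N theorem]]]] [PP [P above] [NP [Pron they]]]]]]
[S [NP [Det the] [N sentence]] [VP [VP [V built] [NP [Pron they]]] [Conj or] [VP [AdvP [Adv silently]] [VP [V built] [NP [NP [Det the] [N theorem]] [PP [P above] [NP [Pron they]]]]]]]]
The difference turns on whether NP → NP PP is used at the relevant span, versus an alternative expansion of NP.

4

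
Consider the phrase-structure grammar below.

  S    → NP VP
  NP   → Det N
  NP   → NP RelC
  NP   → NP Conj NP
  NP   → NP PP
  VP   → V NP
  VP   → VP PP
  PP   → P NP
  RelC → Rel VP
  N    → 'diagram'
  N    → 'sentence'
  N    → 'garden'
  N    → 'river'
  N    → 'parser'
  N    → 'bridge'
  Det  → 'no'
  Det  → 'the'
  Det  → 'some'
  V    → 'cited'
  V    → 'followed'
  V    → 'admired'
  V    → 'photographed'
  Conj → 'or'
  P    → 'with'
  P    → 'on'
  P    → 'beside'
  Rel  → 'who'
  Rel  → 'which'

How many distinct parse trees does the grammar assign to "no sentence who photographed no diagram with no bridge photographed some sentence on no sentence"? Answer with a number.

Two of the 6 distinct bracketings:
[S [NP [NP [Det no] [N sentence]] [RelC [Rel who] [VP [V photographed] [NP [NP [Det no] [N diagram]] [PP [P with] [NP [Det no] [N bridge]]]]]]] [VP [V photographed] [NP [NP [Det some] [N sentence]] [PP [P on] [NP [Det no] [N sentence]]]]]]
[S [NP [NP [Det no] [N sentence]] [RelC [Rel who] [VP [V photographed] [NP [NP [Det no] [N diagram]] [PP [P with] [NP [Det no] [N bridge]]]]]]] [VP [VP [V photographed] [NP [Det some] [N sentence]]] [PP [P on] [NP [Det no] [N sentence]]]]]
The difference turns on whether VP → VP PP is used at the relevant span, versus an alternative expansion of VP.

6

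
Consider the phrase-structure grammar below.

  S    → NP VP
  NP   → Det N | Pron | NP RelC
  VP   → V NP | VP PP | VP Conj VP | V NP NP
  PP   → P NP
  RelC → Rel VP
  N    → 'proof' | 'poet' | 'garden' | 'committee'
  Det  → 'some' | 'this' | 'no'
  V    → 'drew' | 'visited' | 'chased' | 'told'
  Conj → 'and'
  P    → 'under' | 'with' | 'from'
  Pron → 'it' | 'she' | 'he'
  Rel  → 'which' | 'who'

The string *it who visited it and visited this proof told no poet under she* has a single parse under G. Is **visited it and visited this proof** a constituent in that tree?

[S [NP [NP [Pron it]] [RelC [Rel who] [VP [VP [V visited] [NP [Pron it]]] [Conj and] [VP [V visited] [NP [Det this] [N proof]]]]]] [VP [VP [V told] [NP [Det no] [N poet]]] [PP [P under] [NP [Pron she]]]]]
The words 'visited it and visited this proof' are exhaustively dominated by a single VP node (built by VP → VP Conj VP), so they form a constituent.

Yes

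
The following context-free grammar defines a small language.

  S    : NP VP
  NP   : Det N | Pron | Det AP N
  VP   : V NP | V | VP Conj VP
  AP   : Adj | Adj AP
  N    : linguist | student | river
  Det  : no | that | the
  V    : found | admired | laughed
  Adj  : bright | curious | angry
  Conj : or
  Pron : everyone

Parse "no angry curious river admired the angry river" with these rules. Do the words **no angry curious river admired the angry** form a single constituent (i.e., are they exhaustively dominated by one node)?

[S [NP [Det no] [AP [Adj angry] [AP [Adj curious]]] [N river]] [VP [V admired] [NP [Det the] [AP [Adj angry]] [N river]]]]
The smallest constituent containing 'no angry curious river admired the angry' is the S spanning 'no angry curious river admired the angry river'; no single node in the tree dominates exactly the given words.

No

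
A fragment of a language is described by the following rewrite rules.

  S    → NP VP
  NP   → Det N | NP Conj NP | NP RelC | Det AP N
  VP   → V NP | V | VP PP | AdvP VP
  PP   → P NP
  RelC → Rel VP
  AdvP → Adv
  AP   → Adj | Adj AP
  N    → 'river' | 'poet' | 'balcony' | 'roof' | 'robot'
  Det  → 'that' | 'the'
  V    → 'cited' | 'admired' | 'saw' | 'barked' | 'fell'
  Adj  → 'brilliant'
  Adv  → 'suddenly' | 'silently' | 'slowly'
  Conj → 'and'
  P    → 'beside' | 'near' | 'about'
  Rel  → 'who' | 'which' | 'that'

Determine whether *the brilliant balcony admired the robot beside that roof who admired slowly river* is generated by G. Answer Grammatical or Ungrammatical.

An Adv word can never sit immediately before an N word in any string this grammar generates, so the substring 'slowly river' rules out a derivation.

Ungrammatical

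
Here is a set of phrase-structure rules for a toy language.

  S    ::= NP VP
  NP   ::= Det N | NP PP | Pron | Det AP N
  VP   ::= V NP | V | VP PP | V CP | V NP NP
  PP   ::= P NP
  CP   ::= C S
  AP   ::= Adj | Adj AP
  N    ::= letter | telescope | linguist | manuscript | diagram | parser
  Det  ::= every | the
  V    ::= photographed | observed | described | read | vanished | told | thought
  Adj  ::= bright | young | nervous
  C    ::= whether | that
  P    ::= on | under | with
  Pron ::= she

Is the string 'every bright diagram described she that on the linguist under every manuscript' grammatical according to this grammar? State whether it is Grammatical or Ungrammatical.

Ungrammatical

A Pron word can never sit immediately before a C word in any string this grammar generates, so the substring 'she that' rules out a derivation.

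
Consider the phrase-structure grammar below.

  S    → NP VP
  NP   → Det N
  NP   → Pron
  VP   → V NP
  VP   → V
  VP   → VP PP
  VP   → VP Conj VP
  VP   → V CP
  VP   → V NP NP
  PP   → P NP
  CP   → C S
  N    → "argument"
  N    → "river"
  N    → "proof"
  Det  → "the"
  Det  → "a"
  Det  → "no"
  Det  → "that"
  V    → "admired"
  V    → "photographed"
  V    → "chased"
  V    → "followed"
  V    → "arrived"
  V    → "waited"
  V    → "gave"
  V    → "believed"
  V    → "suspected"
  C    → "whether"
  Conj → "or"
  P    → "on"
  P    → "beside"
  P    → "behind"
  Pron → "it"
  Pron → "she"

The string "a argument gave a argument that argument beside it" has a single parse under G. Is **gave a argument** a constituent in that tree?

[S [NP [Det a] [N argument]] [VP [VP [V gave] [NP [Det a] [N argument]] [NP [Det that] [N argument]]] [PP [P beside] [NP [Pron it]]]]]
The smallest constituent containing 'gave a argument' is the VP spanning 'gave a argument that argument'; no single node in the tree dominates exactly the given words.

No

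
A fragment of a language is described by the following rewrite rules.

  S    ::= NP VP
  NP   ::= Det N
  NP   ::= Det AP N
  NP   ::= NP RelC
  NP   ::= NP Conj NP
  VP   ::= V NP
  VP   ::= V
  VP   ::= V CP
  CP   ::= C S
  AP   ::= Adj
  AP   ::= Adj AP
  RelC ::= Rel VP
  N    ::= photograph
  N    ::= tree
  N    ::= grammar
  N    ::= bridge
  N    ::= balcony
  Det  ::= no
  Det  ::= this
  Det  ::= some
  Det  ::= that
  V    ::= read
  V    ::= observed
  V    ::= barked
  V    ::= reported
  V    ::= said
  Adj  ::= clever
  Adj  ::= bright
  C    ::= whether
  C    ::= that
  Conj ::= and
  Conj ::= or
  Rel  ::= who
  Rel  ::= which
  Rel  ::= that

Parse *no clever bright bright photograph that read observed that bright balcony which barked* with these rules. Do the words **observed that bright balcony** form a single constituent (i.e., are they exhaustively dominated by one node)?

No

[S [NP [NP [Det no] [AP [Adj clever] [AP [Adj bright] [AP [Adj bright]]]] [N photograph]] [RelC [Rel that] [VP [V read]]]] [VP [V observed] [NP [NP [Det that] [AP [Adj bright]] [N balcony]] [RelC [Rel which] [VP [V barked]]]]]]
The smallest constituent containing 'observed that bright balcony' is the VP spanning 'observed that bright balcony which barked'; no single node in the tree dominates exactly the given words.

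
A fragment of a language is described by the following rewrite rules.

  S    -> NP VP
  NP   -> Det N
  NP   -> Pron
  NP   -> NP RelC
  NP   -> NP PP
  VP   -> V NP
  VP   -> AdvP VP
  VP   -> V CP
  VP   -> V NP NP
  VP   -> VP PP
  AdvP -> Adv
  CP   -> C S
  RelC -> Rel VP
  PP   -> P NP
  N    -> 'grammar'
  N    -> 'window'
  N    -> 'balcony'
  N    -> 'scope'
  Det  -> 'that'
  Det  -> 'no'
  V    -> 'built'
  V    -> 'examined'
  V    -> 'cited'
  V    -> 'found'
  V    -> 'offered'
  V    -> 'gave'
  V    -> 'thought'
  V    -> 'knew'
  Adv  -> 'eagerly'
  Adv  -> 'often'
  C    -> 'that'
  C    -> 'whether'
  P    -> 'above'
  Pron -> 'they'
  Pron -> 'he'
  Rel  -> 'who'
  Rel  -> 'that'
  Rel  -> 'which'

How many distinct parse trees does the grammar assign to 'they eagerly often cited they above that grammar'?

Two of the 4 distinct bracketings:
[S [NP [Pron they]] [VP [AdvP [Adv eagerly]] [VP [AdvP [Adv often]] [VP [V cited] [NP [NP [Pron they]] [PP [P above] [NP [Det that] [N grammar]]]]]]]]
[S [NP [Pron they]] [VP [AdvP [Adv eagerly]] [VP [AdvP [Adv often]] [VP [VP [V cited] [NP [Pron they]]] [PP [P above] [NP [Det that] [N grammar]]]]]]]
The difference turns on whether NP → NP PP is used at the relevant span, versus an alternative expansion of NP.

4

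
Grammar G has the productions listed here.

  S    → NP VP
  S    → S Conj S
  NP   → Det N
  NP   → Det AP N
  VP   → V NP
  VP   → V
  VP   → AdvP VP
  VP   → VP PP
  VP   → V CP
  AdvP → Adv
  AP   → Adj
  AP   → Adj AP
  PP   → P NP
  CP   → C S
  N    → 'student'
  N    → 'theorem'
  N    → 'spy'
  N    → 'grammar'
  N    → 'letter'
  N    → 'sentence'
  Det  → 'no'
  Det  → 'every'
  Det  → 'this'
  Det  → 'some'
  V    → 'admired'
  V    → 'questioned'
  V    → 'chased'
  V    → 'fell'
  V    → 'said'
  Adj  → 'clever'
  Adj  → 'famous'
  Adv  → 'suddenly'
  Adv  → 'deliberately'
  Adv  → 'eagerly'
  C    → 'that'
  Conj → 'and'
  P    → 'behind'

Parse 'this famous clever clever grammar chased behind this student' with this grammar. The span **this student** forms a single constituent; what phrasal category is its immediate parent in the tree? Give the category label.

S
  NP
    Det: this
    AP
      Adj: famous
      AP
        Adj: clever
        AP
          Adj: clever
    N: grammar
  VP
    VP
      V: chased
    PP
      P: behind
      NP
        Det: this
        N: student
The span 'this student' is the NP node built by NP → Det N.
Its mother is the PP built by PP → P NP.

PP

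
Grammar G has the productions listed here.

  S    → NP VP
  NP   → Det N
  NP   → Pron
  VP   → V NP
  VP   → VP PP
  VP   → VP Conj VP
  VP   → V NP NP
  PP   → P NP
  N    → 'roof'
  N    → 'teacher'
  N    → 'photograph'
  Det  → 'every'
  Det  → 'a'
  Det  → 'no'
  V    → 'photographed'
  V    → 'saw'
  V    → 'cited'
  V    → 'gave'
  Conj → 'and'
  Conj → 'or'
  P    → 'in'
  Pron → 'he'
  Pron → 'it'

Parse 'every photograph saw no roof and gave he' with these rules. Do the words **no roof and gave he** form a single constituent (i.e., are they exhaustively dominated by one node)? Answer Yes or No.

No

[S [NP [Det every] [N photograph]] [VP [VP [V saw] [NP [Det no] [N roof]]] [Conj and] [VP [V gave] [NP [Pron he]]]]]
The smallest constituent containing 'no roof and gave he' is the VP spanning 'saw no roof and gave he'; no single node in the tree dominates exactly the given words.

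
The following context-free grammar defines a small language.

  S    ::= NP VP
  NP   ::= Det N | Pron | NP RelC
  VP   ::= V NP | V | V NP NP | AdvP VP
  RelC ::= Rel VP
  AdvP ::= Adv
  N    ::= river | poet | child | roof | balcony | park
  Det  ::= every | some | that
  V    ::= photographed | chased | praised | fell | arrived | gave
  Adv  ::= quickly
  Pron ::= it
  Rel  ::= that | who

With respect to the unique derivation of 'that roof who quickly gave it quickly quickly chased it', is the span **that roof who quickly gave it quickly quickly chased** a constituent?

[S [NP [NP [Det that] [N roof]] [RelC [Rel who] [VP [AdvP [Adv quickly]] [VP [V gave] [NP [Pron it]]]]]] [VP [AdvP [Adv quickly]] [VP [AdvP [Adv quickly]] [VP [V chased] [NP [Pron it]]]]]]
The smallest constituent containing 'that roof who quickly gave it quickly quickly chased' is the S spanning 'that roof who quickly gave it quickly quickly chased it'; no single node in the tree dominates exactly the given words.

No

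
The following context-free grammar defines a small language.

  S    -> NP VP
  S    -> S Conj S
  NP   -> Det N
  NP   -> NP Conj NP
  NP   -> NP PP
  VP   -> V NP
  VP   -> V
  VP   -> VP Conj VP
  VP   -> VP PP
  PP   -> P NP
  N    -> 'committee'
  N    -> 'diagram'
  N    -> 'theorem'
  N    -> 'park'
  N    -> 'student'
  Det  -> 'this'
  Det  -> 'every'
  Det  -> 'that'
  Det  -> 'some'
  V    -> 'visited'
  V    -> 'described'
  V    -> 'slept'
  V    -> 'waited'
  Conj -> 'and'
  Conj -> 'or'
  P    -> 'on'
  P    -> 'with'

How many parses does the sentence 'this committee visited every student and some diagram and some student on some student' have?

7

Two of the 7 distinct bracketings:
[S [NP [Det this] [N committee]] [VP [V visited] [NP [NP [Det every] [N student]] [Conj and] [NP [NP [Det some] [N diagram]] [Conj and] [NP [NP [Det some] [N student]] [PP [P on] [NP [Det some] [N student]]]]]]]]
[S [NP [Det this] [N committee]] [VP [V visited] [NP [NP [Det every] [N student]] [Conj and] [NP [NP [NP [Det some] [N diagram]] [Conj and] [NP [Det some] [N student]]] [PP [P on] [NP [Det some] [N student]]]]]]]
The trees differ in how a recursive rule is bracketed over the same span.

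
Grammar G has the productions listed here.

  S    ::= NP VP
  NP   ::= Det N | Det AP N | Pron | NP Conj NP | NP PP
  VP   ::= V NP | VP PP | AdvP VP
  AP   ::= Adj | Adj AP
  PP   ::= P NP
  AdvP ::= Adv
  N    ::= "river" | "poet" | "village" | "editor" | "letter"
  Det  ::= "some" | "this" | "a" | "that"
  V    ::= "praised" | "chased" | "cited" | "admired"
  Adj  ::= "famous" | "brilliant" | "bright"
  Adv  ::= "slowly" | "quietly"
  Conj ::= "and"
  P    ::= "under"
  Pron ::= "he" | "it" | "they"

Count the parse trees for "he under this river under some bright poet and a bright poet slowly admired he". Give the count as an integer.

5

Two of the 5 distinct bracketings:
[S [NP [NP [NP [Pron he]] [PP [P under] [NP [NP [Det this] [N river]] [PP [P under] [NP [Det some] [AP [Adj bright]] [N poet]]]]]] [Conj and] [NP [Det a] [AP [Adj bright]] [N poet]]] [VP [AdvP [Adv slowly]] [VP [V admired] [NP [Pron he]]]]]
[S [NP [NP [NP [NP [Pron he]] [PP [P under] [NP [Det this] [N river]]]] [PP [P under] [NP [Det some] [AP [Adj bright]] [N poet]]]] [Conj and] [NP [Det a] [AP [Adj bright]] [N poet]]] [VP [AdvP [Adv slowly]] [VP [V admired] [NP [Pron he]]]]]
The trees differ in how a recursive rule is bracketed over the same span.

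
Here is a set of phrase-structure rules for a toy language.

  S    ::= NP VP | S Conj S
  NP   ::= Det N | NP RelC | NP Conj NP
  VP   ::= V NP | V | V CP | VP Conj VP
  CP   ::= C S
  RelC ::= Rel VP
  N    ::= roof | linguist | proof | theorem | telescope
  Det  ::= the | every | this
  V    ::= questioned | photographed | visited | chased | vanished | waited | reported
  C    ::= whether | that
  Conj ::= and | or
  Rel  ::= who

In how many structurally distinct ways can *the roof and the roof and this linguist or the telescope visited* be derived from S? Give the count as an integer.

5

Two of the 5 distinct bracketings:
[S [NP [NP [Det the] [N roof]] [Conj and] [NP [NP [Det the] [N roof]] [Conj and] [NP [NP [Det this] [N linguist]] [Conj or] [NP [Det the] [N telescope]]]]] [VP [V visited]]]
[S [NP [NP [Det the] [N roof]] [Conj and] [NP [NP [NP [Det the] [N roof]] [Conj and] [NP [Det this] [N linguist]]] [Conj or] [NP [Det the] [N telescope]]]] [VP [V visited]]]
The trees differ in how a recursive rule is bracketed over the same span.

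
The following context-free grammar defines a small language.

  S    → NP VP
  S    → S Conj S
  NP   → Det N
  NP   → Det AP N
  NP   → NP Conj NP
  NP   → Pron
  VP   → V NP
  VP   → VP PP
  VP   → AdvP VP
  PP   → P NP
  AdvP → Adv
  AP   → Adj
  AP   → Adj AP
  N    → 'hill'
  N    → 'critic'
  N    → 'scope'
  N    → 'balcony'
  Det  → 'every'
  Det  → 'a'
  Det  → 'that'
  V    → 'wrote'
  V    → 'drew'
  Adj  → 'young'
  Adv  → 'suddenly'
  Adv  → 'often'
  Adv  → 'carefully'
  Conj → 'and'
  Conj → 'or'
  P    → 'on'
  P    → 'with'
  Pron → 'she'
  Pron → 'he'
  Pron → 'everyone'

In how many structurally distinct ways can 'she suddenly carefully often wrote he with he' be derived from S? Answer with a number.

Two of the 4 distinct bracketings:
[S [NP [Pron she]] [VP [VP [AdvP [Adv suddenly]] [VP [AdvP [Adv carefully]] [VP [AdvP [Adv often]] [VP [V wrote] [NP [Pron he]]]]]] [PP [P with] [NP [Pron he]]]]]
[S [NP [Pron she]] [VP [AdvP [Adv suddenly]] [VP [VP [AdvP [Adv carefully]] [VP [AdvP [Adv often]] [VP [V wrote] [NP [Pron he]]]]] [PP [P with] [NP [Pron he]]]]]]
The trees differ in how a recursive rule is bracketed over the same span.

4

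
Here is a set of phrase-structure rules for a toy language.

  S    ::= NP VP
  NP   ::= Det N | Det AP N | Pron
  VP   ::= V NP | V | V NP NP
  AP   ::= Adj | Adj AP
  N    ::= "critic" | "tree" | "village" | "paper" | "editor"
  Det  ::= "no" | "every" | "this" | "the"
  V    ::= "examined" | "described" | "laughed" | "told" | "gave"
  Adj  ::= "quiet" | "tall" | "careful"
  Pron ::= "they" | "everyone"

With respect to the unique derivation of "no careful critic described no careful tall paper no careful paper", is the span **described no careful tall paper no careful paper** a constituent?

Yes

[S [NP [Det no] [AP [Adj careful]] [N critic]] [VP [V described] [NP [Det no] [AP [Adj careful] [AP [Adj tall]]] [N paper]] [NP [Det no] [AP [Adj careful]] [N paper]]]]
The words 'described no careful tall paper no careful paper' are exhaustively dominated by a single VP node (built by VP → V NP NP), so they form a constituent.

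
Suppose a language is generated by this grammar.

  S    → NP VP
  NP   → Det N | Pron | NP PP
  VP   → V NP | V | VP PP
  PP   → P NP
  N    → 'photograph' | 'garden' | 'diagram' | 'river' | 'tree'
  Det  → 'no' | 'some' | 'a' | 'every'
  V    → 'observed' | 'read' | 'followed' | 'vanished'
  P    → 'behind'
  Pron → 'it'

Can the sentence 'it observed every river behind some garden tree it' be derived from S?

Ungrammatical

An N word can never sit immediately before an N word in any string this grammar generates, so the substring 'garden tree' rules out a derivation.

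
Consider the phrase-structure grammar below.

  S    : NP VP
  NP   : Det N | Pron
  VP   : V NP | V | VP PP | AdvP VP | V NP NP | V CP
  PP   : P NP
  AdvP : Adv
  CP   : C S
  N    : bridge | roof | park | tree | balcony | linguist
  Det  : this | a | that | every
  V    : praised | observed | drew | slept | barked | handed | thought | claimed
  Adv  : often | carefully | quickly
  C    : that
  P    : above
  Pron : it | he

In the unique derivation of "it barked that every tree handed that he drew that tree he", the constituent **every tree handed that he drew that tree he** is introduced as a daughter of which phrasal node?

CP

[S [NP [Pron it]] [VP [V barked] [CP [C that] [S [NP [Det every] [N tree]] [VP [V handed] [CP [C that] [S [NP [Pron he]] [VP [V drew] [NP [Det that] [N tree]] [NP [Pron he]]]]]]]]]]
The span 'every tree handed that he drew that tree he' is the S node built by S → NP VP.
Its mother is the CP built by CP → C S.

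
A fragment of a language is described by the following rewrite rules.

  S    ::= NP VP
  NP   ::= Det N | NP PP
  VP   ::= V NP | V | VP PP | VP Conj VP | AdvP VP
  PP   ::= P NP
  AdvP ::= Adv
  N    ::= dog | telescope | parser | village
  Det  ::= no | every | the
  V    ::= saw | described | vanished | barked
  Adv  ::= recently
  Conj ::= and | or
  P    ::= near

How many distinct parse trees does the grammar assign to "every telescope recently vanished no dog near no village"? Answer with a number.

Two of the 3 distinct bracketings:
[S [NP [Det every] [N telescope]] [VP [VP [AdvP [Adv recently]] [VP [V vanished] [NP [Det no] [N dog]]]] [PP [P near] [NP [Det no] [N village]]]]]
[S [NP [Det every] [N telescope]] [VP [AdvP [Adv recently]] [VP [V vanished] [NP [NP [Det no] [N dog]] [PP [P near] [NP [Det no] [N village]]]]]]]
The difference turns on whether NP → NP PP is used at the relevant span, versus an alternative expansion of NP.

3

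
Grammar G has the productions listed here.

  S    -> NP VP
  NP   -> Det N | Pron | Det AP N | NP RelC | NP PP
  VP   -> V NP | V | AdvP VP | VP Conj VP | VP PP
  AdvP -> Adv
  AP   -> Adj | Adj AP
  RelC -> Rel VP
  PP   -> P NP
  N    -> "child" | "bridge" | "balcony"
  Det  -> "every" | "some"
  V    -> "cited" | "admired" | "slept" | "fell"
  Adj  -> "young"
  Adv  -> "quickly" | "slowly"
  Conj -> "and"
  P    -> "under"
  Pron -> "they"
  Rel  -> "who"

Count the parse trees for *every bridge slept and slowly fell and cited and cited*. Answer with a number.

Two of the 9 distinct bracketings:
[S [NP [Det every] [N bridge]] [VP [VP [V slept]] [Conj and] [VP [AdvP [Adv slowly]] [VP [VP [V fell]] [Conj and] [VP [VP [V cited]] [Conj and] [VP [V cited]]]]]]]
[S [NP [Det every] [N bridge]] [VP [VP [V slept]] [Conj and] [VP [AdvP [Adv slowly]] [VP [VP [VP [V fell]] [Conj and] [VP [V cited]]] [Conj and] [VP [V cited]]]]]]
The trees differ in how a recursive rule is bracketed over the same span.

9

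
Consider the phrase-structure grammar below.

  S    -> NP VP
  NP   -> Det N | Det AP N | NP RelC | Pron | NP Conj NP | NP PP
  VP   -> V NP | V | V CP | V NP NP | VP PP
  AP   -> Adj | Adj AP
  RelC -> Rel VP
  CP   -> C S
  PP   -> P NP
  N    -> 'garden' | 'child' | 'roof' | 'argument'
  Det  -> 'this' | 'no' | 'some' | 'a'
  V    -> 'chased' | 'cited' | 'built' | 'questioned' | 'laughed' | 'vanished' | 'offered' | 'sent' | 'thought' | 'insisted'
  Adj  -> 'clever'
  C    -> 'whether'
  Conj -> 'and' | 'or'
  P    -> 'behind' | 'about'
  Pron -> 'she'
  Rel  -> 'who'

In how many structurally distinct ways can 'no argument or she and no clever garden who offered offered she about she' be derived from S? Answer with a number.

10

Two of the 10 distinct bracketings:
[S [NP [NP [NP [Det no] [N argument]] [Conj or] [NP [NP [Pron she]] [Conj and] [NP [Det no] [AP [Adj clever]] [N garden]]]] [RelC [Rel who] [VP [V offered]]]] [VP [V offered] [NP [NP [Pron she]] [PP [P about] [NP [Pron she]]]]]]
[S [NP [NP [NP [Det no] [N argument]] [Conj or] [NP [NP [Pron she]] [Conj and] [NP [Det no] [AP [Adj clever]] [N garden]]]] [RelC [Rel who] [VP [V offered]]]] [VP [VP [V offered] [NP [Pron she]]] [PP [P about] [NP [Pron she]]]]]
The difference turns on whether NP → NP PP is used at the relevant span, versus an alternative expansion of NP.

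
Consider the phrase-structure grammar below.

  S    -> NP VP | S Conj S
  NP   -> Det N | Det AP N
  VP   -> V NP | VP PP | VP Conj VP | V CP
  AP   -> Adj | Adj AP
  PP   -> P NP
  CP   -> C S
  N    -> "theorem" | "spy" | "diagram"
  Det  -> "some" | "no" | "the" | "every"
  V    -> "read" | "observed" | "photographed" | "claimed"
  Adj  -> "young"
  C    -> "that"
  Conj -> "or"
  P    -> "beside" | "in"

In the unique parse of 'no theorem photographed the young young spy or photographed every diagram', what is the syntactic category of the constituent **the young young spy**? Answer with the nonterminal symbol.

[S [NP [Det no] [N theorem]] [VP [VP [V photographed] [NP [Det the] [AP [Adj young] [AP [Adj young]]] [N spy]]] [Conj or] [VP [V photographed] [NP [Det every] [N diagram]]]]]
The span 'the young young spy' is the NP node built by NP → Det AP N.

NP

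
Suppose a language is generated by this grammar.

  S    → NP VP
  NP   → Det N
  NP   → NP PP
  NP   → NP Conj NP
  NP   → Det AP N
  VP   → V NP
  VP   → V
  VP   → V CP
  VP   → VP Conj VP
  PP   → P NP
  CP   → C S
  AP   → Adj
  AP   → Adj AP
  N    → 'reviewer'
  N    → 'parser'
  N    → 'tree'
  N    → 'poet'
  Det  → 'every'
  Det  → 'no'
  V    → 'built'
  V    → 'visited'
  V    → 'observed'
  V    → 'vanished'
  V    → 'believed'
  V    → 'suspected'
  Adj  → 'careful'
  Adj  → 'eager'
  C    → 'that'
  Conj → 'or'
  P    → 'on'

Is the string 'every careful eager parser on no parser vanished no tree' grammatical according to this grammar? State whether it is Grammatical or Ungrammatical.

Grammatical

[S [NP [NP [Det every] [AP [Adj careful] [AP [Adj eager]]] [N parser]] [PP [P on] [NP [Det no] [N parser]]]] [VP [V vanished] [NP [Det no] [N tree]]]]
The bracketing above is licensed at every node by one of the given productions, with S at the root.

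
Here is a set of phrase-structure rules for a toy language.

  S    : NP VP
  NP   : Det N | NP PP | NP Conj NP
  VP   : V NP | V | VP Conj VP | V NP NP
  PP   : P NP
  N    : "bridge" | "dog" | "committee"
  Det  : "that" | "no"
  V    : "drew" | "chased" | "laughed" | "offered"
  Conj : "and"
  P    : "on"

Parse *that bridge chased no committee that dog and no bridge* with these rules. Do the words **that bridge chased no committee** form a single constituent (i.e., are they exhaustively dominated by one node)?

No

[S [NP [Det that] [N bridge]] [VP [V chased] [NP [Det no] [N committee]] [NP [NP [Det that] [N dog]] [Conj and] [NP [Det no] [N bridge]]]]]
The smallest constituent containing 'that bridge chased no committee' is the S spanning 'that bridge chased no committee that dog and no bridge'; no single node in the tree dominates exactly the given words.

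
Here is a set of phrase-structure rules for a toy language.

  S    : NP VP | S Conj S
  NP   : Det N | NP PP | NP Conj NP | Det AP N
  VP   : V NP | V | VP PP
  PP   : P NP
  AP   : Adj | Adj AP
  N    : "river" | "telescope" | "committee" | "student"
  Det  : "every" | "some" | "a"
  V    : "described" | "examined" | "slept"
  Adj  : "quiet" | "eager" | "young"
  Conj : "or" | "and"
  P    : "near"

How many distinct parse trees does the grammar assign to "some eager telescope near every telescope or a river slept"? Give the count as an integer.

The two bracketings:
[S [NP [NP [Det some] [AP [Adj eager]] [N telescope]] [PP [P near] [NP [NP [Det every] [N telescope]] [Conj or] [NP [Det a] [N river]]]]] [VP [V slept]]]
[S [NP [NP [NP [Det some] [AP [Adj eager]] [N telescope]] [PP [P near] [NP [Det every] [N telescope]]]] [Conj or] [NP [Det a] [N river]]] [VP [V slept]]]
The trees differ in how a recursive rule is bracketed over the same span.

2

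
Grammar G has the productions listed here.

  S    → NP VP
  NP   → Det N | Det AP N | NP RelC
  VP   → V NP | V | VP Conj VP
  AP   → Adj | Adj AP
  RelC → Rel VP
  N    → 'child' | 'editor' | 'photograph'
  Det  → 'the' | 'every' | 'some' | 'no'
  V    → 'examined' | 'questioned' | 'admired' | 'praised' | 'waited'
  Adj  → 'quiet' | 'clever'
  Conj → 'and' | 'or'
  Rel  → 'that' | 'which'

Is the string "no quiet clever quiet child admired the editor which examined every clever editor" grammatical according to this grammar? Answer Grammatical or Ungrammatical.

[S [NP [Det no] [AP [Adj quiet] [AP [Adj clever] [AP [Adj quiet]]]] [N child]] [VP [V admired] [NP [NP [Det the] [N editor]] [RelC [Rel which] [VP [V examined] [NP [Det every] [AP [Adj clever]] [N editor]]]]]]]
Every word is introduced by a lexical rule and the phrasal rules combine the resulting categories into a single S.

Grammatical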